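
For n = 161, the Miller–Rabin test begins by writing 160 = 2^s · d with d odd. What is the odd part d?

5

Halving: 160 → 80 → 40 → 20 → 10 → 5; 5 is odd.
So 160 = 2^5 · 5.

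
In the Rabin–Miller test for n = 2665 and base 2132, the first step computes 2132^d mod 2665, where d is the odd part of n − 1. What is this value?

2132

n − 1 = 2664 = 2^3 · 333, so s = 3 and d = 333.
By repeated squaring, 2132^333 ≡ 2132 (mod 2665).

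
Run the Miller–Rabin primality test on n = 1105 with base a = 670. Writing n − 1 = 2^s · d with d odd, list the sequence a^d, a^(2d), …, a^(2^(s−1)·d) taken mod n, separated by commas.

n − 1 = 1104 = 2^4 · 69, so s = 4 and d = 69.
x_0 = 670^69 mod 1105 = 385.
x_1 = 385^2 mod 1105 = 155.
x_2 = 155^2 mod 1105 = 820.
x_3 = 820^2 mod 1105 = 560.

385, 155, 820, 560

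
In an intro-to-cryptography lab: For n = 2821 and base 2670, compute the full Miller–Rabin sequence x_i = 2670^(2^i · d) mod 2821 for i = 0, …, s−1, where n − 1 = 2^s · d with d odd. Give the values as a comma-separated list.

n − 1 = 2820 = 2^2 · 705, so s = 2 and d = 705.
x_0 = 2670^705 mod 2821 = 993.
x_1 = 993^2 mod 2821 = 1520.

993, 1520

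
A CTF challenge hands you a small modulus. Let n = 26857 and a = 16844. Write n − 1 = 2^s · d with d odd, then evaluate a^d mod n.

352

n − 1 = 26856 = 2^3 · 3357, so s = 3 and d = 3357.
16844^3357 mod 26857 = 352.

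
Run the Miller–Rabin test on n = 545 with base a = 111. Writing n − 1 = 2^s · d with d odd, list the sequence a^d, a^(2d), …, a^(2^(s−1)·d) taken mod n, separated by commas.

n − 1 = 544 = 2^5 · 17, so s = 5 and d = 17.
x_0 = 111^17 mod 545 = 381.
x_1 = 381^2 mod 545 = 191.
x_2 = 191^2 mod 545 = 511.
x_3 = 511^2 mod 545 = 66.
x_4 = 66^2 mod 545 = 541.

381, 191, 511, 66, 541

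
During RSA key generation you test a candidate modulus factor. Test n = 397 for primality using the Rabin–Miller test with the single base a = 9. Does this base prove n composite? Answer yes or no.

no

n − 1 = 396 = 2^2 · 99, so s = 2 and d = 99.
Repeated squaring mod 397: 9^1 ≡ 9, 9^2 ≡ 81, 9^4 ≡ 209, 9^8 ≡ 11, 9^16 ≡ 121, 9^32 ≡ 349, 9^64 ≡ 319.
99 = 64 + 32 + 2 + 1, so 9^99 ≡ 319·349·81·9 ≡ 1 (mod 397).
x_0 = 9^99 mod 397 = 1.
x_0 = 1, so 9 is not a witness.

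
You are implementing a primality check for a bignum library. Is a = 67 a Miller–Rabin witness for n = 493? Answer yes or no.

yes

n − 1 = 492 = 2^2 · 123, so s = 2 and d = 123.
x_0 = 67^123 mod 493 = 254.
x_0 is neither 1 nor 492, so continue squaring.
x_1 = 254^2 mod 493 = 426.
Reached i = s−1 = 1 without hitting −1: 67 is a Miller–Rabin witness and 493 is composite.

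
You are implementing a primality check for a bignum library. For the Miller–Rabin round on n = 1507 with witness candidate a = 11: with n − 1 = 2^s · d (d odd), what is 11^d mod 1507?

1309

n − 1 = 1506 = 2^1 · 753, so s = 1 and d = 753.
Repeated squaring mod 1507: 11^1 ≡ 11, 11^2 ≡ 121, 11^4 ≡ 1078, 11^8 ≡ 187, 11^16 ≡ 308, 11^32 ≡ 1430, 11^64 ≡ 1408, 11^128 ≡ 759, 11^256 ≡ 407, 11^512 ≡ 1386.
753 = 512 + 128 + 64 + 32 + 16 + 1, so 11^753 ≡ 1386·759·1408·1430·308·11 ≡ 1309 (mod 1507).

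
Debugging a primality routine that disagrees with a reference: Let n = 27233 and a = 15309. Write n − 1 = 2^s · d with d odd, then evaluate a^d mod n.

5378

n − 1 = 27232 = 2^5 · 851, so s = 5 and d = 851.
15309^851 mod 27233 = 5378.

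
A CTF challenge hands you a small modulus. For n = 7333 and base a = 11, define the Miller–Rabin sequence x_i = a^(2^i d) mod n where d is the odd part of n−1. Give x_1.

7332

n − 1 = 7332 = 2^2 · 1833, so s = 2 and d = 1833.
x_0 = 11^1833 mod 7333 = 4424.
x_1 = 4424^2 mod 7333 = 7332.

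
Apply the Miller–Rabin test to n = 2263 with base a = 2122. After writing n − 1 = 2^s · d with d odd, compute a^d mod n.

1868

n − 1 = 2262 = 2^1 · 1131, so s = 1 and d = 1131.
Repeated squaring mod 2263: 2122^1 ≡ 2122, 2122^2 ≡ 1777, 2122^4 ≡ 844, 2122^8 ≡ 1754, 2122^16 ≡ 1099, 2122^32 ≡ 1622, 2122^64 ≡ 1278, 2122^128 ≡ 1661, 2122^256 ≡ 324, 2122^512 ≡ 878, 2122^1024 ≡ 1464.
1131 = 1024 + 64 + 32 + 8 + 2 + 1, so 2122^1131 ≡ 1464·1278·1622·1754·1777·2122 ≡ 1868 (mod 2263).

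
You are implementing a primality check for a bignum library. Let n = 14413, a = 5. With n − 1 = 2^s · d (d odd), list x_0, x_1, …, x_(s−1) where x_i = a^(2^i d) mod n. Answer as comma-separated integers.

n − 1 = 14412 = 2^2 · 3603, so s = 2 and d = 3603.
x_0 = 5^3603 mod 14413 = 12550.
x_1 = 12550^2 mod 14413 = 11649.

12550, 11649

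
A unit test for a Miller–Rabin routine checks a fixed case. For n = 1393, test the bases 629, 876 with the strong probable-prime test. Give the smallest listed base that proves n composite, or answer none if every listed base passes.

n − 1 = 1392 = 2^4 · 87, so s = 4 and d = 87.
Base 629: x_0 = 629^87 mod 1393 = 1112. x_0 is neither 1 nor 1392, so continue squaring. x_1 = 1112^2 mod 1393 = 953. x_2 = 953^2 mod 1393 = 1366. x_3 = 1366^2 mod 1393 = 729. Reached i = s−1 = 3 without hitting −1: 629 is a Miller–Rabin witness and 1393 is composite.
Base 876: x_0 = 876^87 mod 1393 = 848. x_0 is neither 1 nor 1392, so continue squaring. x_1 = 848^2 mod 1393 = 316. x_2 = 316^2 mod 1393 = 953. x_3 = 953^2 mod 1393 = 1366. Reached i = s−1 = 3 without hitting −1: 876 is a Miller–Rabin witness and 1393 is composite.
The smallest witness among the given bases is 629.

629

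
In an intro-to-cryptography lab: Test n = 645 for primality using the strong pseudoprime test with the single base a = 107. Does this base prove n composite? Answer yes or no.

yes

n − 1 = 644 = 2^2 · 161, so s = 2 and d = 161.
x_0 = 107^161 mod 645 = 302.
x_0 is neither 1 nor 644, so continue squaring.
x_1 = 302^2 mod 645 = 259.
Reached i = s−1 = 1 without hitting −1: 107 is a Miller–Rabin witness and 645 is composite.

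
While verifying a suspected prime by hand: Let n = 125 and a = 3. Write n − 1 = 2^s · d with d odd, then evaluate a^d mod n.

72

n − 1 = 124 = 2^2 · 31, so s = 2 and d = 31.
3^31 mod 125 = 72.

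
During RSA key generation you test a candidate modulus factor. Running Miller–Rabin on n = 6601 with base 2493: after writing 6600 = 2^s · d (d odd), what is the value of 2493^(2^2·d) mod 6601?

n − 1 = 6600 = 2^3 · 825, so s = 3 and d = 825.
x_0 = 2493^825 mod 6601 = 2738.
x_1 = 2738^2 mod 6601 = 4509.
x_2 = 4509^2 mod 6601 = 1.

1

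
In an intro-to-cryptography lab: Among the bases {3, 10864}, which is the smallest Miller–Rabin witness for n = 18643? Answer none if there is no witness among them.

n − 1 = 18642 = 2^1 · 9321, so s = 1 and d = 9321.
Base 3: x_0 = 3^9321 mod 18643 = 13942. x_0 ∉ {1, 18642} and s = 1, so 3 is a Miller–Rabin witness and 18643 is composite.
Base 10864: x_0 = 10864^9321 mod 18643 = 7488. x_0 ∉ {1, 18642} and s = 1, so 10864 is a Miller–Rabin witness and 18643 is composite.
The smallest witness among the given bases is 3.

3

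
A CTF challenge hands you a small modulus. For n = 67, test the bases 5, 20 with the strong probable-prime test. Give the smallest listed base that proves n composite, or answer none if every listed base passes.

none

n − 1 = 66 = 2^1 · 33, so s = 1 and d = 33.
Base 5: x_0 = 5^33 mod 67 = 66. x_0 = 66 ≡ −1, so 5 is not a witness.
Base 20: x_0 = 20^33 mod 67 = 66. x_0 = 66 ≡ −1, so 20 is not a witness.
No listed base is a witness for 67.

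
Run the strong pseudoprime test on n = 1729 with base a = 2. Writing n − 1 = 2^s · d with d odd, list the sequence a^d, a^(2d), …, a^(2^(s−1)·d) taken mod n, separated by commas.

n − 1 = 1728 = 2^6 · 27, so s = 6 and d = 27.
x_0 = 2^27 mod 1729 = 645.
x_1 = 645^2 mod 1729 = 1065.
x_2 = 1065^2 mod 1729 = 1.
x_3 = 1^2 mod 1729 = 1.
x_4 = 1^2 mod 1729 = 1.
x_5 = 1^2 mod 1729 = 1.

645, 1065, 1, 1, 1, 1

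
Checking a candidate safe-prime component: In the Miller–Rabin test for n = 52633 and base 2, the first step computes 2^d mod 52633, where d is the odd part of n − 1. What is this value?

n − 1 = 52632 = 2^3 · 6579, so s = 3 and d = 6579.
2^6579 mod 52633 = 1.

1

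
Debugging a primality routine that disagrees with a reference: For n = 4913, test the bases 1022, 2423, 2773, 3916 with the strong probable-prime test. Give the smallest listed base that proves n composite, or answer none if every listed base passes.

2423

n − 1 = 4912 = 2^4 · 307, so s = 4 and d = 307.
Base 1022: x_0 = 1022^307 mod 4913 = 399. x_0 is neither 1 nor 4912, so continue squaring. x_1 = 399^2 mod 4913 = 1985. x_2 = 1985^2 mod 4913 = 4912. x_2 ≡ −1, so 1022 is not a witness.
Base 2423: x_0 = 2423^307 mod 4913 = 4452. x_0 is neither 1 nor 4912, so continue squaring. x_1 = 4452^2 mod 4913 = 1262. x_2 = 1262^2 mod 4913 = 832. x_3 = 832^2 mod 4913 = 4404. Reached i = s−1 = 3 without hitting −1: 2423 is a Miller–Rabin witness and 4913 is composite.
Base 2773: x_0 = 2773^307 mod 4913 = 4224. x_0 is neither 1 nor 4912, so continue squaring. x_1 = 4224^2 mod 4913 = 3073. x_2 = 3073^2 mod 4913 = 543. x_3 = 543^2 mod 4913 = 69. Reached i = s−1 = 3 without hitting −1: 2773 is a Miller–Rabin witness and 4913 is composite.
Base 3916: x_0 = 3916^307 mod 4913 = 2103. x_0 is neither 1 nor 4912, so continue squaring. x_1 = 2103^2 mod 4913 = 909. x_2 = 909^2 mod 4913 = 897. x_3 = 897^2 mod 4913 = 3790. Reached i = s−1 = 3 without hitting −1: 3916 is a Miller–Rabin witness and 4913 is composite.
The smallest witness among the given bases is 2423.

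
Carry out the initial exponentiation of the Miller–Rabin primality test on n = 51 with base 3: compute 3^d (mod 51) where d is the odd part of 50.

48

n − 1 = 50 = 2^1 · 25, so s = 1 and d = 25.
3^25 mod 51 = 48.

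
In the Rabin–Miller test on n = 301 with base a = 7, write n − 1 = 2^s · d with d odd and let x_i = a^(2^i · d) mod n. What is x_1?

n − 1 = 300 = 2^2 · 75, so s = 2 and d = 75.
x_0 = 7^75 mod 301 = 42.
x_1 = 42^2 mod 301 = 259.

259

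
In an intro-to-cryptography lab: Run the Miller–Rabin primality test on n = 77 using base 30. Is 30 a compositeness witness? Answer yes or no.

n − 1 = 76 = 2^2 · 19, so s = 2 and d = 19.
x_0 = 30^19 mod 77 = 51.
x_0 is neither 1 nor 76, so continue squaring.
x_1 = 51^2 mod 77 = 60.
Reached i = s−1 = 1 without hitting −1: 30 is a Miller–Rabin witness and 77 is composite.

yes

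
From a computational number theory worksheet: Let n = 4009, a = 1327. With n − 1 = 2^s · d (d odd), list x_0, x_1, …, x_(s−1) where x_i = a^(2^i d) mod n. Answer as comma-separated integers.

n − 1 = 4008 = 2^3 · 501, so s = 3 and d = 501.
x_0 = 1327^501 mod 4009 = 140.
x_1 = 140^2 mod 4009 = 3564.
x_2 = 3564^2 mod 4009 = 1584.

140, 3564, 1584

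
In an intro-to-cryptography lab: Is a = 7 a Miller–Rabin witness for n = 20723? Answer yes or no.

yes

n − 1 = 20722 = 2^1 · 10361, so s = 1 and d = 10361.
x_0 = 7^10361 mod 20723 = 7048.
x_0 ∉ {1, 20722} and s = 1, so 7 is a Miller–Rabin witness and 20723 is composite.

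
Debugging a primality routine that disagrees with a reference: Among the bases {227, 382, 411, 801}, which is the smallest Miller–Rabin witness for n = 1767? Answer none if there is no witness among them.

227

n − 1 = 1766 = 2^1 · 883, so s = 1 and d = 883.
Base 227: x_0 = 227^883 mod 1767 = 1652. x_0 ∉ {1, 1766} and s = 1, so 227 is a Miller–Rabin witness and 1767 is composite.
Base 382: x_0 = 382^883 mod 1767 = 40. x_0 ∉ {1, 1766} and s = 1, so 382 is a Miller–Rabin witness and 1767 is composite.
Base 411: x_0 = 411^883 mod 1767 = 1380. x_0 ∉ {1, 1766} and s = 1, so 411 is a Miller–Rabin witness and 1767 is composite.
Base 801: x_0 = 801^883 mod 1767 = 801. x_0 ∉ {1, 1766} and s = 1, so 801 is a Miller–Rabin witness and 1767 is composite.
The smallest witness among the given bases is 227.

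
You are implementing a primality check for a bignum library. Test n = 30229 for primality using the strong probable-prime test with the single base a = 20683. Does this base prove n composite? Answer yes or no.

yes

n − 1 = 30228 = 2^2 · 7557, so s = 2 and d = 7557.
x_0 = 20683^7557 mod 30229 = 23865.
x_0 is neither 1 nor 30228, so continue squaring.
x_1 = 23865^2 mod 30229 = 23865.
Reached i = s−1 = 1 without hitting −1: 20683 is a Miller–Rabin witness and 30229 is composite.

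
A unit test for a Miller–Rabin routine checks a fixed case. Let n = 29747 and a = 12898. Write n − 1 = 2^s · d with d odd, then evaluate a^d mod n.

n − 1 = 29746 = 2^1 · 14873, so s = 1 and d = 14873.
By repeated squaring, 12898^14873 ≡ 5205 (mod 29747).

5205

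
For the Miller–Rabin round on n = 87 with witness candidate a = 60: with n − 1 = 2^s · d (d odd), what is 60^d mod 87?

n − 1 = 86 = 2^1 · 43, so s = 1 and d = 43.
Repeated squaring mod 87: 60^1 ≡ 60, 60^2 ≡ 33, 60^4 ≡ 45, 60^8 ≡ 24, 60^16 ≡ 54, 60^32 ≡ 45.
43 = 32 + 8 + 2 + 1, so 60^43 ≡ 45·24·33·60 ≡ 27 (mod 87).

27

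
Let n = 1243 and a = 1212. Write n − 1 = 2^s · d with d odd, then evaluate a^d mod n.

981

n − 1 = 1242 = 2^1 · 621, so s = 1 and d = 621.
1212^621 mod 1243 = 981.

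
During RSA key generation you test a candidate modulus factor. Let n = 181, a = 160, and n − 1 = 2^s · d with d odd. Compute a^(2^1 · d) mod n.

n − 1 = 180 = 2^2 · 45, so s = 2 and d = 45.
x_0 = 160^45 mod 181 = 162.
x_1 = 162^2 mod 181 = 180.

180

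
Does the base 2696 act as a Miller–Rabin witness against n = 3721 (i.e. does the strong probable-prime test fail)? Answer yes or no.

no

n − 1 = 3720 = 2^3 · 465, so s = 3 and d = 465.
Repeated squaring mod 3721: 2696^1 ≡ 2696, 2696^2 ≡ 1303, 2696^4 ≡ 1033, 2696^8 ≡ 2883, 2696^16 ≡ 2696, 2696^32 ≡ 1303, 2696^64 ≡ 1033, 2696^128 ≡ 2883, 2696^256 ≡ 2696.
465 = 256 + 128 + 64 + 16 + 1, so 2696^465 ≡ 2696·2883·1033·2696·2696 ≡ 1 (mod 3721).
x_0 = 2696^465 mod 3721 = 1.
x_0 = 1, so 2696 is not a witness.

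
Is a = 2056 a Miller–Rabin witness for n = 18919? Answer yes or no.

n − 1 = 18918 = 2^1 · 9459, so s = 1 and d = 9459.
x_0 = 2056^9459 mod 18919 = 1.
x_0 = 1, so 2056 is not a witness.

no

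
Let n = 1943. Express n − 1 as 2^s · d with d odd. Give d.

Halving: 1942 → 971; 971 is odd.
So 1942 = 2^1 · 971.

971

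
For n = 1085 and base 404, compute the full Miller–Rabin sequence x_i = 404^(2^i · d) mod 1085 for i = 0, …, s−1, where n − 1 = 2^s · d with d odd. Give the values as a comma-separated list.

404, 466

n − 1 = 1084 = 2^2 · 271, so s = 2 and d = 271.
x_0 = 404^271 mod 1085 = 404.
x_1 = 404^2 mod 1085 = 466.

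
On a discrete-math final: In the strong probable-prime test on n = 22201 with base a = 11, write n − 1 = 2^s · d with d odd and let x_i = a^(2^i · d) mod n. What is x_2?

2832

n − 1 = 22200 = 2^3 · 2775, so s = 3 and d = 2775.
x_0 = 11^2775 mod 22201 = 7196.
x_1 = 7196^2 mod 22201 = 9684.
x_2 = 9684^2 mod 22201 = 2832.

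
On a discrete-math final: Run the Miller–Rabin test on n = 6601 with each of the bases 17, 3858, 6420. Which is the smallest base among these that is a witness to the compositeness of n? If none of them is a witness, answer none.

17

n − 1 = 6600 = 2^3 · 825, so s = 3 and d = 825.
Base 17: x_0 = 17^825 mod 6601 = 5795. x_0 is neither 1 nor 6600, so continue squaring. x_1 = 5795^2 mod 6601 = 2738. x_2 = 2738^2 mod 6601 = 4509. Reached i = s−1 = 2 without hitting −1: 17 is a Miller–Rabin witness and 6601 is composite.
Base 3858: x_0 = 3858^825 mod 6601 = 5657. x_0 is neither 1 nor 6600, so continue squaring. x_1 = 5657^2 mod 6601 = 1. x_1 = 1 but x_0 ≠ ±1, a nontrivial square root of 1 — 3858 is a witness and 6601 is composite.
Base 6420: x_0 = 6420^825 mod 6601 = 806. x_0 is neither 1 nor 6600, so continue squaring. x_1 = 806^2 mod 6601 = 2738. x_2 = 2738^2 mod 6601 = 4509. Reached i = s−1 = 2 without hitting −1: 6420 is a Miller–Rabin witness and 6601 is composite.
The smallest witness among the given bases is 17.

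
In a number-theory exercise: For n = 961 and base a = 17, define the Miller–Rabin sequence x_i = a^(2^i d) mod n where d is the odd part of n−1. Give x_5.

807

n − 1 = 960 = 2^6 · 15, so s = 6 and d = 15.
x_0 = 17^15 mod 961 = 154.
x_1 = 154^2 mod 961 = 652.
x_2 = 652^2 mod 961 = 342.
x_3 = 342^2 mod 961 = 683.
x_4 = 683^2 mod 961 = 404.
x_5 = 404^2 mod 961 = 807.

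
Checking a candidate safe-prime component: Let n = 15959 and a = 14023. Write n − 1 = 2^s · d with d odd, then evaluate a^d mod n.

n − 1 = 15958 = 2^1 · 7979, so s = 1 and d = 7979.
Repeated squaring mod 15959: 14023^1 ≡ 14023, 14023^2 ≡ 13690, 14023^4 ≡ 9563, 14023^8 ≡ 5899, 14023^16 ≡ 7581, 14023^32 ≡ 3202, 14023^64 ≡ 7126, 14023^128 ≡ 14297, 14023^256 ≡ 1337, 14023^512 ≡ 161, 14023^1024 ≡ 9962, 14023^2048 ≡ 8382, 14023^4096 ≡ 6406.
7979 = 4096 + 2048 + 1024 + 512 + 256 + 32 + 8 + 2 + 1, so 14023^7979 ≡ 6406·8382·9962·161·1337·3202·5899·13690·14023 ≡ 15958 (mod 15959).

15958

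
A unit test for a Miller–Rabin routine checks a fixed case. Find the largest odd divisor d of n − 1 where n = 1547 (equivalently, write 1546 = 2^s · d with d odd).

Halving: 1546 → 773; 773 is odd.
So 1546 = 2^1 · 773.

773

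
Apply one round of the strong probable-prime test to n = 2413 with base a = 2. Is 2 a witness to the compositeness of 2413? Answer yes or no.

n − 1 = 2412 = 2^2 · 603, so s = 2 and d = 603.
x_0 = 2^603 mod 2413 = 1272.
x_0 is neither 1 nor 2412, so continue squaring.
x_1 = 1272^2 mod 2413 = 1274.
Reached i = s−1 = 1 without hitting −1: 2 is a Miller–Rabin witness and 2413 is composite.

yes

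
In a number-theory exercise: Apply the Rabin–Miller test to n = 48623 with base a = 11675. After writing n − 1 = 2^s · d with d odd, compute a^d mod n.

n − 1 = 48622 = 2^1 · 24311, so s = 1 and d = 24311.
11675^24311 mod 48623 = 48622.

48622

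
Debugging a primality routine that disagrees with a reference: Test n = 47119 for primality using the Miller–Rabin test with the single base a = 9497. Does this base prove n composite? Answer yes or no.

n − 1 = 47118 = 2^1 · 23559, so s = 1 and d = 23559.
By repeated squaring, 9497^23559 ≡ 47118 (mod 47119).
x_0 = 9497^23559 mod 47119 = 47118.
x_0 = 47118 ≡ −1, so 9497 is not a witness.

no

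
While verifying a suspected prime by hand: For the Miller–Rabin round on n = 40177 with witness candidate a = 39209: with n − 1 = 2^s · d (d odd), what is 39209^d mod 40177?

40176

n − 1 = 40176 = 2^4 · 2511, so s = 4 and d = 2511.
Repeated squaring mod 40177: 39209^1 ≡ 39209, 39209^2 ≡ 12953, 39209^4 ≡ 1057, 39209^8 ≡ 32470, 39209^16 ≡ 16243, 39209^32 ≡ 32867, 39209^64 ≡ 690, 39209^128 ≡ 34153, 39209^256 ≡ 8745, 39209^512 ≡ 18194, 39209^1024 ≡ 3333, 39209^2048 ≡ 20037.
2511 = 2048 + 256 + 128 + 64 + 8 + 4 + 2 + 1, so 39209^2511 ≡ 20037·8745·34153·690·32470·1057·12953·39209 ≡ 40176 (mod 40177).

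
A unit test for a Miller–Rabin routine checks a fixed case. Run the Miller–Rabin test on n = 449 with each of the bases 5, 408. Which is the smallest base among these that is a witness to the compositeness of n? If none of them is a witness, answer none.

none

n − 1 = 448 = 2^6 · 7, so s = 6 and d = 7.
Base 5: x_0 = 5^7 mod 449 = 448. x_0 = 448 ≡ −1, so 5 is not a witness.
Base 408: x_0 = 408^7 mod 449 = 102. x_0 is neither 1 nor 448, so continue squaring. x_1 = 102^2 mod 449 = 77. x_2 = 77^2 mod 449 = 92. x_3 = 92^2 mod 449 = 382. x_4 = 382^2 mod 449 = 448. x_4 ≡ −1, so 408 is not a witness.
No listed base is a witness for 449.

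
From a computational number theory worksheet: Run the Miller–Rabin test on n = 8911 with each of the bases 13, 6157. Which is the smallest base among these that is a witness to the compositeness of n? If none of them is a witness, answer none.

n − 1 = 8910 = 2^1 · 4455, so s = 1 and d = 4455.
Base 13: x_0 = 13^4455 mod 8911 = 8910. x_0 = 8910 ≡ −1, so 13 is not a witness.
Base 6157: x_0 = 6157^4455 mod 8911 = 1. x_0 = 1, so 6157 is not a witness.
No listed base is a witness for 8911.

none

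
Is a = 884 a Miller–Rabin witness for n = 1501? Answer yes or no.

n − 1 = 1500 = 2^2 · 375, so s = 2 and d = 375.
x_0 = 884^375 mod 1501 = 1376.
x_0 is neither 1 nor 1500, so continue squaring.
x_1 = 1376^2 mod 1501 = 615.
Reached i = s−1 = 1 without hitting −1: 884 is a Miller–Rabin witness and 1501 is composite.

yes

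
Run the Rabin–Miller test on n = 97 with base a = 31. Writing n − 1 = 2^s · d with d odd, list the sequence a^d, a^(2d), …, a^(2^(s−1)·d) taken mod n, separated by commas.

n − 1 = 96 = 2^5 · 3, so s = 5 and d = 3.
x_0 = 31^3 mod 97 = 12.
x_1 = 12^2 mod 97 = 47.
x_2 = 47^2 mod 97 = 75.
x_3 = 75^2 mod 97 = 96.
x_4 = 96^2 mod 97 = 1.

12, 47, 75, 96, 1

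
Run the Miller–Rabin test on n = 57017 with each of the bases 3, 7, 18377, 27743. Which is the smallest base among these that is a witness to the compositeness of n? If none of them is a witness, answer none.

n − 1 = 57016 = 2^3 · 7127, so s = 3 and d = 7127.
Base 3: x_0 = 3^7127 mod 57017 = 19006. x_0 is neither 1 nor 57016, so continue squaring. x_1 = 19006^2 mod 57017 = 25341. x_2 = 25341^2 mod 57017 = 40827. Reached i = s−1 = 2 without hitting −1: 3 is a Miller–Rabin witness and 57017 is composite.
Base 7: x_0 = 7^7127 mod 57017 = 24436. x_0 is neither 1 nor 57016, so continue squaring. x_1 = 24436^2 mod 57017 = 36072. x_2 = 36072^2 mod 57017 = 4227. Reached i = s−1 = 2 without hitting −1: 7 is a Miller–Rabin witness and 57017 is composite.
Base 18377: x_0 = 18377^7127 mod 57017 = 19021. x_0 is neither 1 nor 57016, so continue squaring. x_1 = 19021^2 mod 57017 = 25576. x_2 = 25576^2 mod 57017 = 32752. Reached i = s−1 = 2 without hitting −1: 18377 is a Miller–Rabin witness and 57017 is composite.
Base 27743: x_0 = 27743^7127 mod 57017 = 8938. x_0 is neither 1 nor 57016, so continue squaring. x_1 = 8938^2 mod 57017 = 7027. x_2 = 7027^2 mod 57017 = 2007. Reached i = s−1 = 2 without hitting −1: 27743 is a Miller–Rabin witness and 57017 is composite.
The smallest witness among the given bases is 3.

3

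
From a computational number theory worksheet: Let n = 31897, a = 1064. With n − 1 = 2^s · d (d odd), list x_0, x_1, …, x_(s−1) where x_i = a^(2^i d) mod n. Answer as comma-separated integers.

5196, 13554, 16093

n − 1 = 31896 = 2^3 · 3987, so s = 3 and d = 3987.
x_0 = 1064^3987 mod 31897 = 5196.
x_1 = 5196^2 mod 31897 = 13554.
x_2 = 13554^2 mod 31897 = 16093.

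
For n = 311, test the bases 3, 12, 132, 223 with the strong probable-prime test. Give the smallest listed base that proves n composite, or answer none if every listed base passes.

none

n − 1 = 310 = 2^1 · 155, so s = 1 and d = 155.
Base 3: x_0 = 3^155 mod 311 = 1. x_0 = 1, so 3 is not a witness.
Base 12: x_0 = 12^155 mod 311 = 1. x_0 = 1, so 12 is not a witness.
Base 132: x_0 = 132^155 mod 311 = 310. x_0 = 310 ≡ −1, so 132 is not a witness.
Base 223: x_0 = 223^155 mod 311 = 1. x_0 = 1, so 223 is not a witness.
No listed base is a witness for 311.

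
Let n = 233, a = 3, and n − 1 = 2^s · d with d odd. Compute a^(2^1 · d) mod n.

144

n − 1 = 232 = 2^3 · 29, so s = 3 and d = 29.
x_0 = 3^29 mod 233 = 221.
x_1 = 221^2 mod 233 = 144.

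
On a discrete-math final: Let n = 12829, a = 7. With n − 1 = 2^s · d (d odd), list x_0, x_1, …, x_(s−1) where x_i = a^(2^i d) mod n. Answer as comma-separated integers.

n − 1 = 12828 = 2^2 · 3207, so s = 2 and d = 3207.
x_0 = 7^3207 mod 12829 = 6181.
x_1 = 6181^2 mod 12829 = 12828.

6181, 12828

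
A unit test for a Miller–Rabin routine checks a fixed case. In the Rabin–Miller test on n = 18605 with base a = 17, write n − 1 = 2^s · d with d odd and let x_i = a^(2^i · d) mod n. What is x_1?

n − 1 = 18604 = 2^2 · 4651, so s = 2 and d = 4651.
x_0 = 17^4651 mod 18605 = 17063.
x_1 = 17063^2 mod 18605 = 14929.

14929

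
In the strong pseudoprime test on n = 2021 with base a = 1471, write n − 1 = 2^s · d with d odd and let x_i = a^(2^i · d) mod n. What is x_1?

382

n − 1 = 2020 = 2^2 · 505, so s = 2 and d = 505.
x_0 = 1471^505 mod 2021 = 1729.
x_1 = 1729^2 mod 2021 = 382.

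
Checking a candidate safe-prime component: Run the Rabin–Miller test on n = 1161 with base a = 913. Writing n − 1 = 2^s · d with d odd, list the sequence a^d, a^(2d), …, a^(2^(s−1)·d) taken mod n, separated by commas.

427, 52, 382

n − 1 = 1160 = 2^3 · 145, so s = 3 and d = 145.
x_0 = 913^145 mod 1161 = 427.
x_1 = 427^2 mod 1161 = 52.
x_2 = 52^2 mod 1161 = 382.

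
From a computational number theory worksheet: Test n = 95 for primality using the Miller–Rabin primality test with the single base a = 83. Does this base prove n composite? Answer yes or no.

n − 1 = 94 = 2^1 · 47, so s = 1 and d = 47.
x_0 = 83^47 mod 95 = 87.
x_0 ∉ {1, 94} and s = 1, so 83 is a Miller–Rabin witness and 95 is composite.

yes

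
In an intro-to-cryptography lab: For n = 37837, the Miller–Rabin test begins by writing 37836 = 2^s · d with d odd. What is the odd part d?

9459

Halving: 37836 → 18918 → 9459; 9459 is odd.
So 37836 = 2^2 · 9459.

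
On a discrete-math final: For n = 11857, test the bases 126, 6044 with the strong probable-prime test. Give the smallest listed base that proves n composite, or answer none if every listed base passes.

n − 1 = 11856 = 2^4 · 741, so s = 4 and d = 741.
Base 126: x_0 = 126^741 mod 11857 = 9953. x_0 is neither 1 nor 11856, so continue squaring. x_1 = 9953^2 mod 11857 = 8831. x_2 = 8831^2 mod 11857 = 3072. x_3 = 3072^2 mod 11857 = 10869. Reached i = s−1 = 3 without hitting −1: 126 is a Miller–Rabin witness and 11857 is composite.
Base 6044: x_0 = 6044^741 mod 11857 = 6609. x_0 is neither 1 nor 11856, so continue squaring. x_1 = 6609^2 mod 11857 = 9550. x_2 = 9550^2 mod 11857 = 10313. x_3 = 10313^2 mod 11857 = 679. Reached i = s−1 = 3 without hitting −1: 6044 is a Miller–Rabin witness and 11857 is composite.
The smallest witness among the given bases is 126.

126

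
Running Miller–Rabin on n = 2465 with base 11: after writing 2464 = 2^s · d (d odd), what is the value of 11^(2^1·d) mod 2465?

1681

n − 1 = 2464 = 2^5 · 77, so s = 5 and d = 77.
x_0 = 11^77 mod 2465 = 1061.
x_1 = 1061^2 mod 2465 = 1681.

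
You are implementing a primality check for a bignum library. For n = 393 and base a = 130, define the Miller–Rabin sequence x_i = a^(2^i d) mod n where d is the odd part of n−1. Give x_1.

n − 1 = 392 = 2^3 · 49, so s = 3 and d = 49.
x_0 = 130^49 mod 393 = 130.
x_1 = 130^2 mod 393 = 1.

1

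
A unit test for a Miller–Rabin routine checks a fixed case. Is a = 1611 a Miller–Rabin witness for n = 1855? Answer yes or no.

n − 1 = 1854 = 2^1 · 927, so s = 1 and d = 927.
x_0 = 1611^927 mod 1855 = 561.
x_0 ∉ {1, 1854} and s = 1, so 1611 is a Miller–Rabin witness and 1855 is composite.

yes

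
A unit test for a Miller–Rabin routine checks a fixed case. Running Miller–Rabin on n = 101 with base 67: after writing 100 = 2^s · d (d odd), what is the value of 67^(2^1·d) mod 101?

100

n − 1 = 100 = 2^2 · 25, so s = 2 and d = 25.
Repeated squaring mod 101: 67^1 ≡ 67, 67^2 ≡ 45, 67^4 ≡ 5, 67^8 ≡ 25, 67^16 ≡ 19.
25 = 16 + 8 + 1, so 67^25 ≡ 19·25·67 ≡ 10 (mod 101).
x_0 = 10.
x_1 = 10^2 mod 101 = 100.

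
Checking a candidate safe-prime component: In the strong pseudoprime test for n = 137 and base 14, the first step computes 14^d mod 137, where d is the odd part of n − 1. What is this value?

136

n − 1 = 136 = 2^3 · 17, so s = 3 and d = 17.
Repeated squaring mod 137: 14^1 ≡ 14, 14^2 ≡ 59, 14^4 ≡ 56, 14^8 ≡ 122, 14^16 ≡ 88.
17 = 16 + 1, so 14^17 ≡ 88·14 ≡ 136 (mod 137).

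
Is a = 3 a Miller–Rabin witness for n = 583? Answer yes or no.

n − 1 = 582 = 2^1 · 291, so s = 1 and d = 291.
Repeated squaring mod 583: 3^1 ≡ 3, 3^2 ≡ 9, 3^4 ≡ 81, 3^8 ≡ 148, 3^16 ≡ 333, 3^32 ≡ 119, 3^64 ≡ 169, 3^128 ≡ 577, 3^256 ≡ 36.
291 = 256 + 32 + 2 + 1, so 3^291 ≡ 36·119·9·3 ≡ 234 (mod 583).
x_0 = 3^291 mod 583 = 234.
x_0 ∉ {1, 582} and s = 1, so 3 is a Miller–Rabin witness and 583 is composite.

yes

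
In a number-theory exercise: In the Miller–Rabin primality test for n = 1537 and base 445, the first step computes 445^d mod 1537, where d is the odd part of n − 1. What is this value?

n − 1 = 1536 = 2^9 · 3, so s = 9 and d = 3.
445^3 mod 1537 = 304.

304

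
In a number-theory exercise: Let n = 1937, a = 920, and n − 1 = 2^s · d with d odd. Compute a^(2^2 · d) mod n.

900

n − 1 = 1936 = 2^4 · 121, so s = 4 and d = 121.
By repeated squaring, 920^121 ≡ 699 (mod 1937).
x_0 = 699.
x_1 = 699^2 mod 1937 = 477.
x_2 = 477^2 mod 1937 = 900.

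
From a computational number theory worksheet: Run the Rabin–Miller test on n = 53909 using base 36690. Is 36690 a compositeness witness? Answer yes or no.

yes

n − 1 = 53908 = 2^2 · 13477, so s = 2 and d = 13477.
x_0 = 36690^13477 mod 53909 = 14675.
x_0 is neither 1 nor 53908, so continue squaring.
x_1 = 14675^2 mod 53909 = 43079.
Reached i = s−1 = 1 without hitting −1: 36690 is a Miller–Rabin witness and 53909 is composite.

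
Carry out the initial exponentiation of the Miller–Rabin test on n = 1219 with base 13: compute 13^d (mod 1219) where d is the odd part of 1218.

1076

n − 1 = 1218 = 2^1 · 609, so s = 1 and d = 609.
By repeated squaring, 13^609 ≡ 1076 (mod 1219).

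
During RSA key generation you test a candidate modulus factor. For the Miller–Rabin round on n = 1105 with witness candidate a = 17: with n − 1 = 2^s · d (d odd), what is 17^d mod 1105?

n − 1 = 1104 = 2^4 · 69, so s = 4 and d = 69.
17^69 mod 1105 = 272.

272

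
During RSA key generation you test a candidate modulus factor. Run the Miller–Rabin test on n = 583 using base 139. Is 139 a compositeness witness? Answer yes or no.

yes

n − 1 = 582 = 2^1 · 291, so s = 1 and d = 291.
Repeated squaring mod 583: 139^1 ≡ 139, 139^2 ≡ 82, 139^4 ≡ 311, 139^8 ≡ 526, 139^16 ≡ 334, 139^32 ≡ 203, 139^64 ≡ 399, 139^128 ≡ 42, 139^256 ≡ 15.
291 = 256 + 32 + 2 + 1, so 139^291 ≡ 15·203·82·139 ≡ 337 (mod 583).
x_0 = 139^291 mod 583 = 337.
x_0 ∉ {1, 582} and s = 1, so 139 is a Miller–Rabin witness and 583 is composite.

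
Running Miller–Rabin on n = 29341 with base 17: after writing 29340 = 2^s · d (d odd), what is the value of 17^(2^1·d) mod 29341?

n − 1 = 29340 = 2^2 · 7335, so s = 2 and d = 7335.
x_0 = 17^7335 mod 29341 = 23230.
x_1 = 23230^2 mod 29341 = 22569.

22569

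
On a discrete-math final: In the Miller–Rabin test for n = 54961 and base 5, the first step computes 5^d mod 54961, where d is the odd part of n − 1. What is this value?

50263

n − 1 = 54960 = 2^4 · 3435, so s = 4 and d = 3435.
Repeated squaring mod 54961: 5^1 ≡ 5, 5^2 ≡ 25, 5^4 ≡ 625, 5^8 ≡ 5898, 5^16 ≡ 51052, 5^32 ≡ 1123, 5^64 ≡ 51987, 5^128 ≡ 50916, 5^256 ≡ 38608, 5^512 ≡ 35344, 5^1024 ≡ 44728, 5^2048 ≡ 13584.
3435 = 2048 + 1024 + 256 + 64 + 32 + 8 + 2 + 1, so 5^3435 ≡ 13584·44728·38608·51987·1123·5898·25·5 ≡ 50263 (mod 54961).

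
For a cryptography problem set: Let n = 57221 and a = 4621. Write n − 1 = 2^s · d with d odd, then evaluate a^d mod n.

51475

n − 1 = 57220 = 2^2 · 14305, so s = 2 and d = 14305.
Repeated squaring mod 57221: 4621^1 ≡ 4621, 4621^2 ≡ 10208, 4621^4 ≡ 3823, 4621^8 ≡ 23974, 4621^16 ≡ 24952, 4621^32 ≡ 37824, 4621^64 ≡ 15534, 4621^128 ≡ 4199, 4621^256 ≡ 7533, 4621^512 ≡ 40078, 4621^1024 ≡ 52614, 4621^2048 ≡ 52679, 4621^4096 ≡ 30204, 4621^8192 ≡ 7213.
14305 = 8192 + 4096 + 1024 + 512 + 256 + 128 + 64 + 32 + 1, so 4621^14305 ≡ 7213·30204·52614·40078·7533·4199·15534·37824·4621 ≡ 51475 (mod 57221).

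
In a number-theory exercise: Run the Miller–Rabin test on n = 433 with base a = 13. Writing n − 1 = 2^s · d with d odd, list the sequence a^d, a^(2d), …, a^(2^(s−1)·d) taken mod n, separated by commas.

n − 1 = 432 = 2^4 · 27, so s = 4 and d = 27.
x_0 = 13^27 mod 433 = 354.
x_1 = 354^2 mod 433 = 179.
x_2 = 179^2 mod 433 = 432.
x_3 = 432^2 mod 433 = 1.

354, 179, 432, 1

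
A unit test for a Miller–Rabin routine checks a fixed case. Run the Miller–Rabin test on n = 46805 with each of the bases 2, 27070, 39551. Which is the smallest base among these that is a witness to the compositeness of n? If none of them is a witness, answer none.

n − 1 = 46804 = 2^2 · 11701, so s = 2 and d = 11701.
Base 2: x_0 = 2^11701 mod 46805 = 42737. x_0 is neither 1 nor 46804, so continue squaring. x_1 = 42737^2 mod 46805 = 26459. Reached i = s−1 = 1 without hitting −1: 2 is a Miller–Rabin witness and 46805 is composite.
Base 27070: x_0 = 27070^11701 mod 46805 = 27070. x_0 is neither 1 nor 46804, so continue squaring. x_1 = 27070^2 mod 46805 = 5820. Reached i = s−1 = 1 without hitting −1: 27070 is a Miller–Rabin witness and 46805 is composite.
Base 39551: x_0 = 39551^11701 mod 46805 = 9026. x_0 is neither 1 nor 46804, so continue squaring. x_1 = 9026^2 mod 46805 = 27976. Reached i = s−1 = 1 without hitting −1: 39551 is a Miller–Rabin witness and 46805 is composite.
The smallest witness among the given bases is 2.

2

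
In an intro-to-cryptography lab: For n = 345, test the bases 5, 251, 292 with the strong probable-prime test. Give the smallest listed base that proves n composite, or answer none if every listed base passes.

n − 1 = 344 = 2^3 · 43, so s = 3 and d = 43.
Base 5: x_0 = 5^43 mod 345 = 290. x_0 is neither 1 nor 344, so continue squaring. x_1 = 290^2 mod 345 = 265. x_2 = 265^2 mod 345 = 190. Reached i = s−1 = 2 without hitting −1: 5 is a Miller–Rabin witness and 345 is composite.
Base 251: x_0 = 251^43 mod 345 = 11. x_0 is neither 1 nor 344, so continue squaring. x_1 = 11^2 mod 345 = 121. x_2 = 121^2 mod 345 = 151. Reached i = s−1 = 2 without hitting −1: 251 is a Miller–Rabin witness and 345 is composite.
Base 292: x_0 = 292^43 mod 345 = 13. x_0 is neither 1 nor 344, so continue squaring. x_1 = 13^2 mod 345 = 169. x_2 = 169^2 mod 345 = 271. Reached i = s−1 = 2 without hitting −1: 292 is a Miller–Rabin witness and 345 is composite.
The smallest witness among the given bases is 5.

5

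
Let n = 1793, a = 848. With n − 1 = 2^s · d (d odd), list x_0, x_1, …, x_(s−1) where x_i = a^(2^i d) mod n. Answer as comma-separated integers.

n − 1 = 1792 = 2^8 · 7, so s = 8 and d = 7.
x_0 = 848^7 mod 1793 = 1035.
x_1 = 1035^2 mod 1793 = 804.
x_2 = 804^2 mod 1793 = 936.
x_3 = 936^2 mod 1793 = 1112.
x_4 = 1112^2 mod 1793 = 1167.
x_5 = 1167^2 mod 1793 = 1002.
x_6 = 1002^2 mod 1793 = 1717.
x_7 = 1717^2 mod 1793 = 397.

1035, 804, 936, 1112, 1167, 1002, 1717, 397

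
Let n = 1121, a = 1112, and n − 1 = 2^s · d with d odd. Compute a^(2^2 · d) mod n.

643

n − 1 = 1120 = 2^5 · 35, so s = 5 and d = 35.
x_0 = 1112^35 mod 1121 = 857.
x_1 = 857^2 mod 1121 = 194.
x_2 = 194^2 mod 1121 = 643.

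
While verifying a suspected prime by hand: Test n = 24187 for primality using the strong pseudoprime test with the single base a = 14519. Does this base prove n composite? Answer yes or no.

n − 1 = 24186 = 2^1 · 12093, so s = 1 and d = 12093.
x_0 = 14519^12093 mod 24187 = 7384.
x_0 ∉ {1, 24186} and s = 1, so 14519 is a Miller–Rabin witness and 24187 is composite.

yes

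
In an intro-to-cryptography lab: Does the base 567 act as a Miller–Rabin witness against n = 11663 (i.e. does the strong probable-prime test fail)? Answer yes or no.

yes

n − 1 = 11662 = 2^1 · 5831, so s = 1 and d = 5831.
Repeated squaring mod 11663: 567^1 ≡ 567, 567^2 ≡ 6588, 567^4 ≡ 3721, 567^8 ≡ 1860, 567^16 ≡ 7352, 567^32 ≡ 5562, 567^64 ≡ 5568, 567^128 ≡ 2370, 567^256 ≡ 6997, 567^512 ≡ 8398, 567^1024 ≡ 243, 567^2048 ≡ 734, 567^4096 ≡ 2258.
5831 = 4096 + 1024 + 512 + 128 + 64 + 4 + 2 + 1, so 567^5831 ≡ 2258·243·8398·2370·5568·3721·6588·567 ≡ 7308 (mod 11663).
x_0 = 567^5831 mod 11663 = 7308.
x_0 ∉ {1, 11662} and s = 1, so 567 is a Miller–Rabin witness and 11663 is composite.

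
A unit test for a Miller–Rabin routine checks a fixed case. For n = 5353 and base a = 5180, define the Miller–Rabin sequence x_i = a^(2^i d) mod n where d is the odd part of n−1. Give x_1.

1259

n − 1 = 5352 = 2^3 · 669, so s = 3 and d = 669.
Repeated squaring mod 5353: 5180^1 ≡ 5180, 5180^2 ≡ 3164, 5180^4 ≡ 786, 5180^8 ≡ 2201, 5180^16 ≡ 5289, 5180^32 ≡ 4096, 5180^64 ≡ 914, 5180^128 ≡ 328, 5180^256 ≡ 524, 5180^512 ≡ 1573.
669 = 512 + 128 + 16 + 8 + 4 + 1, so 5180^669 ≡ 1573·328·5289·2201·786·5180 ≡ 3577 (mod 5353).
x_0 = 3577.
x_1 = 3577^2 mod 5353 = 1259.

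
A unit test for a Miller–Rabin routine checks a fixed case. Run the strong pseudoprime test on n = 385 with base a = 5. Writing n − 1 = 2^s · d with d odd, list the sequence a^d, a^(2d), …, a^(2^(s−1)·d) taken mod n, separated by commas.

125, 225, 190, 295, 15, 225, 190

n − 1 = 384 = 2^7 · 3, so s = 7 and d = 3.
x_0 = 5^3 mod 385 = 125.
x_1 = 125^2 mod 385 = 225.
x_2 = 225^2 mod 385 = 190.
x_3 = 190^2 mod 385 = 295.
x_4 = 295^2 mod 385 = 15.
x_5 = 15^2 mod 385 = 225.
x_6 = 225^2 mod 385 = 190.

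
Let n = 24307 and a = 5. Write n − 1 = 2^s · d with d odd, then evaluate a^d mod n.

n − 1 = 24306 = 2^1 · 12153, so s = 1 and d = 12153.
Repeated squaring mod 24307: 5^1 ≡ 5, 5^2 ≡ 25, 5^4 ≡ 625, 5^8 ≡ 1713, 5^16 ≡ 17529, 5^32 ≡ 1054, 5^64 ≡ 17101, 5^128 ≡ 6684, 5^256 ≡ 23897, 5^512 ≡ 22258, 5^1024 ≡ 17597, 5^2048 ≡ 7536, 5^4096 ≡ 10144, 5^8192 ≡ 9205.
12153 = 8192 + 2048 + 1024 + 512 + 256 + 64 + 32 + 16 + 8 + 1, so 5^12153 ≡ 9205·7536·17597·22258·23897·17101·1054·17529·1713·5 ≡ 16039 (mod 24307).

16039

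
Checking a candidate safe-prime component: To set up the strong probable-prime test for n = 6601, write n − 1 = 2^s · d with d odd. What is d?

Halving: 6600 → 3300 → 1650 → 825; 825 is odd.
So 6600 = 2^3 · 825.

825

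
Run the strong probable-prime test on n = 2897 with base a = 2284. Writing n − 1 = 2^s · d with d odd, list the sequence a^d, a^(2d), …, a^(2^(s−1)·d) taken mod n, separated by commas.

861, 2586, 1120, 2896

n − 1 = 2896 = 2^4 · 181, so s = 4 and d = 181.
x_0 = 2284^181 mod 2897 = 861.
x_1 = 861^2 mod 2897 = 2586.
x_2 = 2586^2 mod 2897 = 1120.
x_3 = 1120^2 mod 2897 = 2896.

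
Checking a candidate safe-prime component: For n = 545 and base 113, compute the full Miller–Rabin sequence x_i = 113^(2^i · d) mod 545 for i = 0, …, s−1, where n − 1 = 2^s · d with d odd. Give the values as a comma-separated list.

n − 1 = 544 = 2^5 · 17, so s = 5 and d = 17.
x_0 = 113^17 mod 545 = 518.
x_1 = 518^2 mod 545 = 184.
x_2 = 184^2 mod 545 = 66.
x_3 = 66^2 mod 545 = 541.
x_4 = 541^2 mod 545 = 16.

518, 184, 66, 541, 16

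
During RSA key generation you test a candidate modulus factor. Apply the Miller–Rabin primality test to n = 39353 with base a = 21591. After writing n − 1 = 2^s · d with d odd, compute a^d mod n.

n − 1 = 39352 = 2^3 · 4919, so s = 3 and d = 4919.
Repeated squaring mod 39353: 21591^1 ≡ 21591, 21591^2 ≡ 34996, 21591^4 ≡ 15303, 21591^8 ≡ 31459, 21591^16 ≡ 19437, 21591^32 ≡ 8169, 21591^64 ≡ 29226, 21591^128 ≡ 2211, 21591^256 ≡ 8749, 21591^512 ≡ 3416, 21591^1024 ≡ 20568, 21591^2048 ≡ 37227, 21591^4096 ≡ 33634.
4919 = 4096 + 512 + 256 + 32 + 16 + 4 + 2 + 1, so 21591^4919 ≡ 33634·3416·8749·8169·19437·15303·34996·21591 ≡ 12982 (mod 39353).

12982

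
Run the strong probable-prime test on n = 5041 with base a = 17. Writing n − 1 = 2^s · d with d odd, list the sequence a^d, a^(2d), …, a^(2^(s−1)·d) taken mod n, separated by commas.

3549, 2983, 924, 1847

n − 1 = 5040 = 2^4 · 315, so s = 4 and d = 315.
x_0 = 17^315 mod 5041 = 3549.
x_1 = 3549^2 mod 5041 = 2983.
x_2 = 2983^2 mod 5041 = 924.
x_3 = 924^2 mod 5041 = 1847.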